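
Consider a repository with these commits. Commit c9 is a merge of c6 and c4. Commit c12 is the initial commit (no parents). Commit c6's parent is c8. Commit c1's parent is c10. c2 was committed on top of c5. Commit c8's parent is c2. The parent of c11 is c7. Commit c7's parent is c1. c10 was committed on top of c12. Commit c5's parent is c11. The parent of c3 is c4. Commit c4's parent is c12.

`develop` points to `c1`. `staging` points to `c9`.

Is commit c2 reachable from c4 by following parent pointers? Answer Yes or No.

Ancestors of c4: {c12, c4}.
c2 is not in that set, so it is not an ancestor of c4.

No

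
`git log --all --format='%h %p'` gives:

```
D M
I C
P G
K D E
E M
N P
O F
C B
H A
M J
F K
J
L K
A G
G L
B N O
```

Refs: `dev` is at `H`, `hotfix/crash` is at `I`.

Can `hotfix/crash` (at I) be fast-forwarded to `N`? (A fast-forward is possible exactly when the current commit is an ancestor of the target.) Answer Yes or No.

No

A fast-forward from I to N is possible iff I is an ancestor of N.
Ancestors of N: {D, E, G, J, K, L, M, N, P}.
I is not among them, so fast-forward is not possible.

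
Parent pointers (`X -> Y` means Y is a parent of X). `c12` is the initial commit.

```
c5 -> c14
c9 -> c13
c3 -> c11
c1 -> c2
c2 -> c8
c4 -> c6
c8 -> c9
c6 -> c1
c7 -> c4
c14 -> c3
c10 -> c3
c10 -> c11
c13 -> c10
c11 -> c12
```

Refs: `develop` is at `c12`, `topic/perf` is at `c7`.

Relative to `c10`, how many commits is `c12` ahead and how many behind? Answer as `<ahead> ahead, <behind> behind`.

0 ahead, 3 behind

Reachable from c12: {c12}.
Reachable from c10: {c10, c11, c12, c3}.
Only in c12's history (ahead): {} — 0.
Only in c10's history (behind): {c10, c11, c3} — 3.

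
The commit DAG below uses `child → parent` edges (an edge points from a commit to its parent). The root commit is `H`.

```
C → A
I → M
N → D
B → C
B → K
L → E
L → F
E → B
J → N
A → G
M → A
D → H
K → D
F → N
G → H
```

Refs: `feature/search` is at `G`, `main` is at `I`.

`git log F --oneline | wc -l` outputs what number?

4

Walking parent pointers from F: reachable set = {D, F, H, N}.
That is 4 commits.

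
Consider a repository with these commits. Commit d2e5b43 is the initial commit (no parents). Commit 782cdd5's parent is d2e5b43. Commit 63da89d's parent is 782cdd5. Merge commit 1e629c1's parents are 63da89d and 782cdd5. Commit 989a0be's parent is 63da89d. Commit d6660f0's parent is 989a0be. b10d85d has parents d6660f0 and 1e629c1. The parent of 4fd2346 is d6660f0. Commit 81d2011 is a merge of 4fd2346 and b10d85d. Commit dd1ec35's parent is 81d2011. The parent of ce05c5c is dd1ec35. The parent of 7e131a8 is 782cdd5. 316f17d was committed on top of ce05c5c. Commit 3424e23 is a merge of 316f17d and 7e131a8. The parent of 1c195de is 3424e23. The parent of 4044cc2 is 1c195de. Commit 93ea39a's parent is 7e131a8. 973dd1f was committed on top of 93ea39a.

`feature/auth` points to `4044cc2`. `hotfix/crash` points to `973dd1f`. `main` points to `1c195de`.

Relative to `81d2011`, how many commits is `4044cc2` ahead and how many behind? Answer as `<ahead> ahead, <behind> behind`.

7 ahead, 0 behind

Reachable from 4044cc2: {1c195de, 1e629c1, 316f17d, 3424e23, 4044cc2, 4fd2346, 63da89d, 782cdd5, 7e131a8, 81d2011, 989a0be, b10d85d, ce05c5c, d2e5b43, d6660f0, dd1ec35}.
Reachable from 81d2011: {1e629c1, 4fd2346, 63da89d, 782cdd5, 81d2011, 989a0be, b10d85d, d2e5b43, d6660f0}.
Only in 4044cc2's history (ahead): {1c195de, 316f17d, 3424e23, 4044cc2, 7e131a8, ce05c5c, dd1ec35} — 7.
Only in 81d2011's history (behind): {} — 0.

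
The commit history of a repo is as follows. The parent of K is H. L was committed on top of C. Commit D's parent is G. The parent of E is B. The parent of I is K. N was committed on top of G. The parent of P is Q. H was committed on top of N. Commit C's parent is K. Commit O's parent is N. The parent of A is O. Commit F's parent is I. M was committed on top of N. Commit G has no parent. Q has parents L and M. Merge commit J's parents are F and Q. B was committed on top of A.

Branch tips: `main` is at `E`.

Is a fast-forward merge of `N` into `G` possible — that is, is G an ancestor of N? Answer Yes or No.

Yes

A fast-forward from G to N is possible iff G is an ancestor of N.
Ancestors of N: {G, N}.
G is among them, so fast-forward is possible.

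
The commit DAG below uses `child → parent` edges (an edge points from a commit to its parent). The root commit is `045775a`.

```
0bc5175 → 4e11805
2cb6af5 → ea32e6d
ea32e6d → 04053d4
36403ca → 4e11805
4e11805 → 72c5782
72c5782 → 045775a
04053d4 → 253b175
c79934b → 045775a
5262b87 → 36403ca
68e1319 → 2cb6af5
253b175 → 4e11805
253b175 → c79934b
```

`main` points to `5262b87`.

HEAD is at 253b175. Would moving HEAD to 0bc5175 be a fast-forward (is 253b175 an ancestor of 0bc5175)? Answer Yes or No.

No

A fast-forward from 253b175 to 0bc5175 is possible iff 253b175 is an ancestor of 0bc5175.
Ancestors of 0bc5175: {045775a, 0bc5175, 4e11805, 72c5782}.
253b175 is not among them, so fast-forward is not possible.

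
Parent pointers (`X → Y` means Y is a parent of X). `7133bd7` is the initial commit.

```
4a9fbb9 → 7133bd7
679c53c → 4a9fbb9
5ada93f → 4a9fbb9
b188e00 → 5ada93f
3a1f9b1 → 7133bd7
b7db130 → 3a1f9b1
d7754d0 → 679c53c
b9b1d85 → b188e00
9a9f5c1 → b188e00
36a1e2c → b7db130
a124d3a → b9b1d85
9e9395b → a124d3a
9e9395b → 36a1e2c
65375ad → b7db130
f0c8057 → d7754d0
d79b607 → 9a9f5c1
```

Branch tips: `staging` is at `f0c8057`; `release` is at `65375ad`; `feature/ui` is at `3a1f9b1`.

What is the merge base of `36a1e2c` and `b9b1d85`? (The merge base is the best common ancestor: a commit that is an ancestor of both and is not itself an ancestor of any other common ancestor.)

7133bd7

Ancestors of 36a1e2c: {36a1e2c, 3a1f9b1, 7133bd7, b7db130}.
Ancestors of b9b1d85: {4a9fbb9, 5ada93f, 7133bd7, b188e00, b9b1d85}.
Common ancestors: {7133bd7}.
The only common ancestor is 7133bd7, so it is the merge base.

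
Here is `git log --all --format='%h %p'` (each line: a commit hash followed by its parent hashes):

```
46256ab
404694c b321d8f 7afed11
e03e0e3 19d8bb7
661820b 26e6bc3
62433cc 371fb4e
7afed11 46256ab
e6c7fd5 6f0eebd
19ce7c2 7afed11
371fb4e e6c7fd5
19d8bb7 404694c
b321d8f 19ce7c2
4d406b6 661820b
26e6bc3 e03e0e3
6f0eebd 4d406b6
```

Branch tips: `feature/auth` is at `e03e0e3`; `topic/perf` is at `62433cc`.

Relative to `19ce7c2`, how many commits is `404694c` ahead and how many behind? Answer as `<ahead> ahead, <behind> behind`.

Reachable from 404694c: {19ce7c2, 404694c, 46256ab, 7afed11, b321d8f}.
Reachable from 19ce7c2: {19ce7c2, 46256ab, 7afed11}.
Only in 404694c's history (ahead): {404694c, b321d8f} — 2.
Only in 19ce7c2's history (behind): {} — 0.

2 ahead, 0 behind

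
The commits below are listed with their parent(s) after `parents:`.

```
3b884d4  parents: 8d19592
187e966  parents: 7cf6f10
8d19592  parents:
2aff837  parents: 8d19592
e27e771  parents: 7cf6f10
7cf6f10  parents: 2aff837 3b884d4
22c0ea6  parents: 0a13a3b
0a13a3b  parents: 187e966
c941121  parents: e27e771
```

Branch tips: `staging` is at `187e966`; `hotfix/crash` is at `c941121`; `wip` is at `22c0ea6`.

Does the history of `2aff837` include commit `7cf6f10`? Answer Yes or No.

Ancestors of 2aff837: {2aff837, 8d19592}.
7cf6f10 is not in that set, so it is not an ancestor of 2aff837.

No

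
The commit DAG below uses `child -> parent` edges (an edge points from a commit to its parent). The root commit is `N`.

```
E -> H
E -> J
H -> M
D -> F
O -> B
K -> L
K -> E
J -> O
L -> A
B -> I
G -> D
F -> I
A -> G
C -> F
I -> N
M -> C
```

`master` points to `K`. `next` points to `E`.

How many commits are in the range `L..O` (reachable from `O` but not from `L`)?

2

Reachable from O: {B, I, N, O}.
Reachable from L: {A, D, F, G, I, L, N}.
In O's history but not L's: {B, O} — 2 commits.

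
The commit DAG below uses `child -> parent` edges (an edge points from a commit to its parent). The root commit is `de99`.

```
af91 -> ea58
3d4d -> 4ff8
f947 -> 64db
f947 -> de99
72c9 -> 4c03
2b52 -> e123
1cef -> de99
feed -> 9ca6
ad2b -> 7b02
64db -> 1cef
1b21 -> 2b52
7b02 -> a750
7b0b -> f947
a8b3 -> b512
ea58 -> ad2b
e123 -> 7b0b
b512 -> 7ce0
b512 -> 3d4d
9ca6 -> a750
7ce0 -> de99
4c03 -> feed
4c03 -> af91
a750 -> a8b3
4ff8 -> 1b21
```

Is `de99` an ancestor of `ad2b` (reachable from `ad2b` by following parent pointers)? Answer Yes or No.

Ancestors of ad2b (commits reachable by following parents): {1b21, 1cef, 2b52, 3d4d, 4ff8, 64db, 7b02, 7b0b, 7ce0, a750, a8b3, ad2b, b512, de99, e123, f947}.
de99 is in that set, so it is an ancestor of ad2b.

Yes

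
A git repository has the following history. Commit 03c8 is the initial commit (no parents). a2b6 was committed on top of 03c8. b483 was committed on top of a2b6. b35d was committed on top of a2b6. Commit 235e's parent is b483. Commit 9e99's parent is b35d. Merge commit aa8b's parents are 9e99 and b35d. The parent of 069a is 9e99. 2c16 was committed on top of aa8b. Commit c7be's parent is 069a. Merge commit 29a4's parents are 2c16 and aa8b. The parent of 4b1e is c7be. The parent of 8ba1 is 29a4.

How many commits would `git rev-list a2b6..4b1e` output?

Reachable from 4b1e: {03c8, 069a, 4b1e, 9e99, a2b6, b35d, c7be}.
Reachable from a2b6: {03c8, a2b6}.
In 4b1e's history but not a2b6's: {069a, 4b1e, 9e99, b35d, c7be} — 5 commits.

5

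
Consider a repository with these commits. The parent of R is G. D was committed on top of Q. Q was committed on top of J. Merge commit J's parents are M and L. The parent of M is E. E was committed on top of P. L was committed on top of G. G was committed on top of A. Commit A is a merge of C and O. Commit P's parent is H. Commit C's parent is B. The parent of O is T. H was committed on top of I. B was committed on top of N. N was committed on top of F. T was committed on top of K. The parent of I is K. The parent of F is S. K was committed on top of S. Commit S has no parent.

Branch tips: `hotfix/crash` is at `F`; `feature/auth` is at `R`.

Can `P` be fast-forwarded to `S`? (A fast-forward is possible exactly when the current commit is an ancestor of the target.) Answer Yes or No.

No

A fast-forward from P to S is possible iff P is an ancestor of S.
Ancestors of S: {S}.
P is not among them, so fast-forward is not possible.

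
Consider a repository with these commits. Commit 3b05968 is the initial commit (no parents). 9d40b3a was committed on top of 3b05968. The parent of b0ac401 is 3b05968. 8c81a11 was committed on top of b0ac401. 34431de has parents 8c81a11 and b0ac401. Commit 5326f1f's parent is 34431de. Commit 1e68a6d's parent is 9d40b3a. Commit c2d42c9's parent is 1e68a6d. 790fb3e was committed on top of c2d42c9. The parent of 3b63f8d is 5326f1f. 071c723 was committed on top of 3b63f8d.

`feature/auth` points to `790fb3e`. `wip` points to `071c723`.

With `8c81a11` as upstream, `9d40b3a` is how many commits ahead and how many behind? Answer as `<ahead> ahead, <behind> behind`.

1 ahead, 2 behind

Reachable from 9d40b3a: {3b05968, 9d40b3a}.
Reachable from 8c81a11: {3b05968, 8c81a11, b0ac401}.
Only in 9d40b3a's history (ahead): {9d40b3a} — 1.
Only in 8c81a11's history (behind): {8c81a11, b0ac401} — 2.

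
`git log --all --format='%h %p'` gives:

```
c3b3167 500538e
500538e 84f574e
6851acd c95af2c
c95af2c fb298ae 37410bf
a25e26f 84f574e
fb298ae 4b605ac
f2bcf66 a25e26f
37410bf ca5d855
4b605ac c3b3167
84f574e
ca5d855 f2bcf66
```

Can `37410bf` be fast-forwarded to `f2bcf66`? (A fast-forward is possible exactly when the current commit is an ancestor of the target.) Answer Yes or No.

A fast-forward from 37410bf to f2bcf66 is possible iff 37410bf is an ancestor of f2bcf66.
Ancestors of f2bcf66: {84f574e, a25e26f, f2bcf66}.
37410bf is not among them, so fast-forward is not possible.

No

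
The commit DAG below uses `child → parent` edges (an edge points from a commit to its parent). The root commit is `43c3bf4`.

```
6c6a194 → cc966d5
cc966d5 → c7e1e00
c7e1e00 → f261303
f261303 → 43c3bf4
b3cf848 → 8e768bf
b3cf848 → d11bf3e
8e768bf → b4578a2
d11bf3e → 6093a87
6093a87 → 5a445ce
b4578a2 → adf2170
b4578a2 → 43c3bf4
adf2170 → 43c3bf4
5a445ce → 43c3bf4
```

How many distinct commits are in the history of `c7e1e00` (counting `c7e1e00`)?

Walking parent pointers from c7e1e00: reachable set = {43c3bf4, c7e1e00, f261303}.
That is 3 commits.

3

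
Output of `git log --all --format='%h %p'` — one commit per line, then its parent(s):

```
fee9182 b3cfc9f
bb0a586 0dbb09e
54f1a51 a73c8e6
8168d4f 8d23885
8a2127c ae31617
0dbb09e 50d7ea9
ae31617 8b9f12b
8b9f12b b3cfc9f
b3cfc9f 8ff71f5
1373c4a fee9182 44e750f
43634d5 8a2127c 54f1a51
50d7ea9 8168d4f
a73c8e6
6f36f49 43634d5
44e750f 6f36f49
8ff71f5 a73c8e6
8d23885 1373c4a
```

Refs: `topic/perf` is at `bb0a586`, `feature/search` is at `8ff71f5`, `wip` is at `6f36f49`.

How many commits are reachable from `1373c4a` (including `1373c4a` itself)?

Walking parent pointers from 1373c4a: reachable set = {1373c4a, 43634d5, 44e750f, 54f1a51, 6f36f49, 8a2127c, 8b9f12b, 8ff71f5, a73c8e6, ae31617, b3cfc9f, fee9182}.
That is 12 commits.

12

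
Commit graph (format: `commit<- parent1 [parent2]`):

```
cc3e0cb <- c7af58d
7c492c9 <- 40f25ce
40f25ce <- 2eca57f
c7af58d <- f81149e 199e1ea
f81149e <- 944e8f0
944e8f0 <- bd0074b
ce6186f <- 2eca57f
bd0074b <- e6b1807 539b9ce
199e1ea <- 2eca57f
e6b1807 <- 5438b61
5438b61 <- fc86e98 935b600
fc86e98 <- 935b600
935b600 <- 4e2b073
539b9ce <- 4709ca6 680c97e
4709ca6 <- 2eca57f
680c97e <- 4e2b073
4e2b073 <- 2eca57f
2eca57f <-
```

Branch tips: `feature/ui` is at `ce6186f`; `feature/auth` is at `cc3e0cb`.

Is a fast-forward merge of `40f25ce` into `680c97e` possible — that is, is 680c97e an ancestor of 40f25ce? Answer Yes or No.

No

A fast-forward from 680c97e to 40f25ce is possible iff 680c97e is an ancestor of 40f25ce.
Ancestors of 40f25ce: {2eca57f, 40f25ce}.
680c97e is not among them, so fast-forward is not possible.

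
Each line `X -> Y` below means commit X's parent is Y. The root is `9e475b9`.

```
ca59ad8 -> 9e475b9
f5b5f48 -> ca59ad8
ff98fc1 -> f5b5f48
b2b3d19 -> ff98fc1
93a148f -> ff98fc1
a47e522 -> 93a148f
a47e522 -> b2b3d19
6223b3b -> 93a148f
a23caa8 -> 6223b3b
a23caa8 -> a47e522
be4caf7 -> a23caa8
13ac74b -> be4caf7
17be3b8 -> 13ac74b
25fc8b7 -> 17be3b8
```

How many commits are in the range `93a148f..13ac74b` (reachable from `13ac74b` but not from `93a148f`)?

Reachable from 13ac74b: {13ac74b, 6223b3b, 93a148f, 9e475b9, a23caa8, a47e522, b2b3d19, be4caf7, ca59ad8, f5b5f48, ff98fc1}.
Reachable from 93a148f: {93a148f, 9e475b9, ca59ad8, f5b5f48, ff98fc1}.
In 13ac74b's history but not 93a148f's: {13ac74b, 6223b3b, a23caa8, a47e522, b2b3d19, be4caf7} — 6 commits.

6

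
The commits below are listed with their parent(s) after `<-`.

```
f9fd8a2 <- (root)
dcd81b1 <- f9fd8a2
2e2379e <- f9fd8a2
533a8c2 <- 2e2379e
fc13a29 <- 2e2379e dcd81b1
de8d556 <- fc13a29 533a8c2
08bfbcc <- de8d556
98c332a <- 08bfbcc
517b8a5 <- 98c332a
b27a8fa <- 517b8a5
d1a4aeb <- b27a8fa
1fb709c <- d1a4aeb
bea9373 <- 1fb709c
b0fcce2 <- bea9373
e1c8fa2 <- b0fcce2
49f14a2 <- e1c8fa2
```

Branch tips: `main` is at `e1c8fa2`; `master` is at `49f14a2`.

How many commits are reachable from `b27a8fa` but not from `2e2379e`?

Reachable from b27a8fa: {08bfbcc, 2e2379e, 517b8a5, 533a8c2, 98c332a, b27a8fa, dcd81b1, de8d556, f9fd8a2, fc13a29}.
Reachable from 2e2379e: {2e2379e, f9fd8a2}.
In b27a8fa's history but not 2e2379e's: {08bfbcc, 517b8a5, 533a8c2, 98c332a, b27a8fa, dcd81b1, de8d556, fc13a29} — 8 commits.

8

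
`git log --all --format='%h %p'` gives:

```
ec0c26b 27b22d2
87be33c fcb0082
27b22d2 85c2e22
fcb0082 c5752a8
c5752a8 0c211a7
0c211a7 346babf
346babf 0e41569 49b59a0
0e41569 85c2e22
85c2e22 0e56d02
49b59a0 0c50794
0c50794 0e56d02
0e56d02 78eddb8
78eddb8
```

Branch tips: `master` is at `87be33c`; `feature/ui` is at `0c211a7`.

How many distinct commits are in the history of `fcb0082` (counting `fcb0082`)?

10

Walking parent pointers from fcb0082: reachable set = {0c211a7, 0c50794, 0e41569, 0e56d02, 346babf, 49b59a0, 78eddb8, 85c2e22, c5752a8, fcb0082}.
That is 10 commits.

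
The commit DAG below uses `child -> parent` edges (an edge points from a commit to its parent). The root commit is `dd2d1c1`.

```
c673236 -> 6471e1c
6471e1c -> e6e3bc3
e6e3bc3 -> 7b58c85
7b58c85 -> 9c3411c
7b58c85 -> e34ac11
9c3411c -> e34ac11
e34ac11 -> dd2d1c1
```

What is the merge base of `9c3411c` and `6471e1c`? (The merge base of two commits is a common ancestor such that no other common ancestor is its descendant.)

9c3411c

Ancestors of 9c3411c: {9c3411c, dd2d1c1, e34ac11}.
Ancestors of 6471e1c: {6471e1c, 7b58c85, 9c3411c, dd2d1c1, e34ac11, e6e3bc3}.
Common ancestors: {9c3411c, dd2d1c1, e34ac11}.
Among these, 9c3411c is not an ancestor of any other common ancestor — it is the merge base.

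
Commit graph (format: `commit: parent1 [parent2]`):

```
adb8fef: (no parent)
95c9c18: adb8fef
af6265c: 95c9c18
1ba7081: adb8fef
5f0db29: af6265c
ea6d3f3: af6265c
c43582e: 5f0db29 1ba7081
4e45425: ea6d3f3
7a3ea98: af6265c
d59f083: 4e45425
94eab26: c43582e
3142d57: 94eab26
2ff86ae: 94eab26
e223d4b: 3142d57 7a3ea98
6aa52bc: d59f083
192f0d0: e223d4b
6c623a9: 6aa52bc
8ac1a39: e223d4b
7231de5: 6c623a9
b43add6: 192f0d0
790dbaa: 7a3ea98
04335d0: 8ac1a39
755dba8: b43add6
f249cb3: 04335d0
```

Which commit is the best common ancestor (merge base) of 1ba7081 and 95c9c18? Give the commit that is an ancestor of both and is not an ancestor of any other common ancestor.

Ancestors of 1ba7081: {1ba7081, adb8fef}.
Ancestors of 95c9c18: {95c9c18, adb8fef}.
Common ancestors: {adb8fef}.
The only common ancestor is adb8fef, so it is the merge base.

adb8fef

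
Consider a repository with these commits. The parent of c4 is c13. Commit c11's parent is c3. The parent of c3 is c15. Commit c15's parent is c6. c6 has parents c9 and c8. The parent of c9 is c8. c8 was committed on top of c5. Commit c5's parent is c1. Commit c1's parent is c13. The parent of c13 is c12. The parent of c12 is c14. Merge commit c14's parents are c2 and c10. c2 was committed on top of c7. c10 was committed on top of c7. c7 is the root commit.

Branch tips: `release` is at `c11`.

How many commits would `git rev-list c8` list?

Walking parent pointers from c8: reachable set = {c1, c10, c12, c13, c14, c2, c5, c7, c8}.
That is 9 commits.

9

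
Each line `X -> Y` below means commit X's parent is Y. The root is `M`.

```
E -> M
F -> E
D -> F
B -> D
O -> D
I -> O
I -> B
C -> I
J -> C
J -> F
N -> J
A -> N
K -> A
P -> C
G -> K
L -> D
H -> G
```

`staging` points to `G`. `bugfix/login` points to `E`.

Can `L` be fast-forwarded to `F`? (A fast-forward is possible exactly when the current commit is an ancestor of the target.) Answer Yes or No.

A fast-forward from L to F is possible iff L is an ancestor of F.
Ancestors of F: {E, F, M}.
L is not among them, so fast-forward is not possible.

No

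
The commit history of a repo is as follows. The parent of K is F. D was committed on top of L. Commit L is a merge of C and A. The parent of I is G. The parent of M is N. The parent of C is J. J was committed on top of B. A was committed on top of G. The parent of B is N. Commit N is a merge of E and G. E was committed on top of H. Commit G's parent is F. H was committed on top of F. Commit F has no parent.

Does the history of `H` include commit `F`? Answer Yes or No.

Ancestors of H (commits reachable by following parents): {F, H}.
F is in that set, so it is an ancestor of H.

Yes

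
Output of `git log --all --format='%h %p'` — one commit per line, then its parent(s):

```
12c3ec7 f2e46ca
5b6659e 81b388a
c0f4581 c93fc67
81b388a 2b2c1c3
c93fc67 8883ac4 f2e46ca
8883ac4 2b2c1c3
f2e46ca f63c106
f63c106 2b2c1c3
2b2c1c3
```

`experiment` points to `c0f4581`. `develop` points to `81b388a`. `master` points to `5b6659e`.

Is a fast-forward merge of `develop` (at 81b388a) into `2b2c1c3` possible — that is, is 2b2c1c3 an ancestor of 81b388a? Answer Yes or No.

A fast-forward from 2b2c1c3 to 81b388a is possible iff 2b2c1c3 is an ancestor of 81b388a.
Ancestors of 81b388a: {2b2c1c3, 81b388a}.
2b2c1c3 is among them, so fast-forward is possible.

Yes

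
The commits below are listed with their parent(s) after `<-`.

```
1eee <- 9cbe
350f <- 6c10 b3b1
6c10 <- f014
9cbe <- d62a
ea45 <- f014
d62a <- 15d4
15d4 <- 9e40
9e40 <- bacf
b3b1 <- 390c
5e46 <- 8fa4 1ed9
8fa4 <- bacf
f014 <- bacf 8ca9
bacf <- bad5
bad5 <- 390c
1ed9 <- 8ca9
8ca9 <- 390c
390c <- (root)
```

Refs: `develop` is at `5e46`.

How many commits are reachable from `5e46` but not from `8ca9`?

Reachable from 5e46: {1ed9, 390c, 5e46, 8ca9, 8fa4, bacf, bad5}.
Reachable from 8ca9: {390c, 8ca9}.
In 5e46's history but not 8ca9's: {1ed9, 5e46, 8fa4, bacf, bad5} — 5 commits.

5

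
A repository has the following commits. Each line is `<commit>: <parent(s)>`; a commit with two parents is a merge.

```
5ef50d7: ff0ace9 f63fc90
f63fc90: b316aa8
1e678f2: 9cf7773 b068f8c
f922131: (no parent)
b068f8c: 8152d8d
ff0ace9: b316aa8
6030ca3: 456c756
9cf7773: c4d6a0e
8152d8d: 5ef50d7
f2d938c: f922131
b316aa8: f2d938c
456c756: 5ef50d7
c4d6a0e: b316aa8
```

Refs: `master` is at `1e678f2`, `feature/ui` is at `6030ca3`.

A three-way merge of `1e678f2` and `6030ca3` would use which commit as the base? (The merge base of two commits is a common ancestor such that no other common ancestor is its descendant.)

Ancestors of 1e678f2: {1e678f2, 5ef50d7, 8152d8d, 9cf7773, b068f8c, b316aa8, c4d6a0e, f2d938c, f63fc90, f922131, ff0ace9}.
Ancestors of 6030ca3: {456c756, 5ef50d7, 6030ca3, b316aa8, f2d938c, f63fc90, f922131, ff0ace9}.
Common ancestors: {5ef50d7, b316aa8, f2d938c, f63fc90, f922131, ff0ace9}.
Among these, 5ef50d7 is not an ancestor of any other common ancestor — it is the merge base.

5ef50d7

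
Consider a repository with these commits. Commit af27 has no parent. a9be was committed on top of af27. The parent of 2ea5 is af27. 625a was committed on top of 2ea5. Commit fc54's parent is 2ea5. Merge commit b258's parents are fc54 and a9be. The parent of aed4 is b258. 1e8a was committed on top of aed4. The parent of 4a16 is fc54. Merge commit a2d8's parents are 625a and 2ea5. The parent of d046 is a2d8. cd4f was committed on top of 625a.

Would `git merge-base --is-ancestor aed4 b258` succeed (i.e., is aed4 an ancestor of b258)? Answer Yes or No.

No

Ancestors of b258: {2ea5, a9be, af27, b258, fc54}.
aed4 is not in that set, so it is not an ancestor of b258.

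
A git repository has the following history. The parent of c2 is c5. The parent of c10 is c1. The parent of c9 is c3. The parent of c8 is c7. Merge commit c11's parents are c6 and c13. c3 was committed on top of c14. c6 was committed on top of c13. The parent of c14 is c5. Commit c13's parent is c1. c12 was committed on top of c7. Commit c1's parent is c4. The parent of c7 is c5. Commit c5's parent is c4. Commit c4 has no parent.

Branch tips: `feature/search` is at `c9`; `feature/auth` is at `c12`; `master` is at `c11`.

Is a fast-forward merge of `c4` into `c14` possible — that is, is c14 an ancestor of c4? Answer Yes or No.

No

A fast-forward from c14 to c4 is possible iff c14 is an ancestor of c4.
Ancestors of c4: {c4}.
c14 is not among them, so fast-forward is not possible.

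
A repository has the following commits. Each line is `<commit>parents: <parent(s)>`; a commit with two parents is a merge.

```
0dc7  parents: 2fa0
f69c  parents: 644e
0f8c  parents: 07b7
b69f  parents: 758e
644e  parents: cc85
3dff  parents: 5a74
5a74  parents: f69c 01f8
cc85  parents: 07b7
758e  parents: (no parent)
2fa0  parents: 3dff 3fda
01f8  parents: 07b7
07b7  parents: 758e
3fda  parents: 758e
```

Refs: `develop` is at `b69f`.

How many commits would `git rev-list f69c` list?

5

Walking parent pointers from f69c: reachable set = {07b7, 644e, 758e, cc85, f69c}.
That is 5 commits.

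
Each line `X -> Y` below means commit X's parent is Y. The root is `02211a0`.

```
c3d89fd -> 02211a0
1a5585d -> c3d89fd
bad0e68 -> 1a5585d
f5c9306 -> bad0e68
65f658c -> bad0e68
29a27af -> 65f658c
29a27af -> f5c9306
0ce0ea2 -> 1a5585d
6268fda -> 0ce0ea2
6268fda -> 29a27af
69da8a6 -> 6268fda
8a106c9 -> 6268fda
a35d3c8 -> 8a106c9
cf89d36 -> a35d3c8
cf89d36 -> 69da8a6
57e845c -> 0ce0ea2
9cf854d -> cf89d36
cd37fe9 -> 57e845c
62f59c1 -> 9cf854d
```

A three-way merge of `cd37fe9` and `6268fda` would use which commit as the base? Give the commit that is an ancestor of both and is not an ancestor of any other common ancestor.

0ce0ea2

Ancestors of cd37fe9: {02211a0, 0ce0ea2, 1a5585d, 57e845c, c3d89fd, cd37fe9}.
Ancestors of 6268fda: {02211a0, 0ce0ea2, 1a5585d, 29a27af, 6268fda, 65f658c, bad0e68, c3d89fd, f5c9306}.
Common ancestors: {02211a0, 0ce0ea2, 1a5585d, c3d89fd}.
Among these, 0ce0ea2 is not an ancestor of any other common ancestor — it is the merge base.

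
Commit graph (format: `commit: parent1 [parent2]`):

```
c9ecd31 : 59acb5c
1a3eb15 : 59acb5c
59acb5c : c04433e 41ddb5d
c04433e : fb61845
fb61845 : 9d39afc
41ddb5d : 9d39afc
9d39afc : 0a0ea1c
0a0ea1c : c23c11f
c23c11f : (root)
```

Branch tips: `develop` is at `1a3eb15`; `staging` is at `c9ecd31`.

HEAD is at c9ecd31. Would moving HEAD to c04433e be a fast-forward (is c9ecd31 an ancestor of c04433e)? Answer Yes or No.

A fast-forward from c9ecd31 to c04433e is possible iff c9ecd31 is an ancestor of c04433e.
Ancestors of c04433e: {0a0ea1c, 9d39afc, c04433e, c23c11f, fb61845}.
c9ecd31 is not among them, so fast-forward is not possible.

No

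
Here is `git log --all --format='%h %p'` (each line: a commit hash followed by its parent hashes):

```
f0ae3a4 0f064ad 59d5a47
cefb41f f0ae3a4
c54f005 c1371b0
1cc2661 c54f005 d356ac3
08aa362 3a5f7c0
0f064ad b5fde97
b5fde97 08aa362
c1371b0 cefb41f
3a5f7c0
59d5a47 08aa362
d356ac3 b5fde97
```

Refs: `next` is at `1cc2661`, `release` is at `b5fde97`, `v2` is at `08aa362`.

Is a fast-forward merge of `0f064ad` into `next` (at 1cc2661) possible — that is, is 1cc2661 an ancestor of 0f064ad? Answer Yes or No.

A fast-forward from 1cc2661 to 0f064ad is possible iff 1cc2661 is an ancestor of 0f064ad.
Ancestors of 0f064ad: {08aa362, 0f064ad, 3a5f7c0, b5fde97}.
1cc2661 is not among them, so fast-forward is not possible.

No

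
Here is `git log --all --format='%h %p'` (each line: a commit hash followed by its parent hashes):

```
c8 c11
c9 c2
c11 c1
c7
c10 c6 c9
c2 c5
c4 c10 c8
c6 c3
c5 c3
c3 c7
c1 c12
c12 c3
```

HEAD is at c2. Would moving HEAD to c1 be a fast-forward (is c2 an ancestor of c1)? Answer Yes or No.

No

A fast-forward from c2 to c1 is possible iff c2 is an ancestor of c1.
Ancestors of c1: {c1, c12, c3, c7}.
c2 is not among them, so fast-forward is not possible.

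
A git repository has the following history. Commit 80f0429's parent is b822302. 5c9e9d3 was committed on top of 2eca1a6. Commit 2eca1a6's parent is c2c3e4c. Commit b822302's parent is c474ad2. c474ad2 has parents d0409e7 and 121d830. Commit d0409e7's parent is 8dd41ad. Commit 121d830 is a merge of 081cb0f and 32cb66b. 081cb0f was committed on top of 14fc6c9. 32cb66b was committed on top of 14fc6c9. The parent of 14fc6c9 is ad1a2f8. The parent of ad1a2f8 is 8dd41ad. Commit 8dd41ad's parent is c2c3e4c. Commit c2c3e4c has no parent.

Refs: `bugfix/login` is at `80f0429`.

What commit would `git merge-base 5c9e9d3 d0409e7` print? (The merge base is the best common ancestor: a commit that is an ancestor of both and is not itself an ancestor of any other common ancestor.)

Ancestors of 5c9e9d3: {2eca1a6, 5c9e9d3, c2c3e4c}.
Ancestors of d0409e7: {8dd41ad, c2c3e4c, d0409e7}.
Common ancestors: {c2c3e4c}.
The only common ancestor is c2c3e4c, so it is the merge base.

c2c3e4c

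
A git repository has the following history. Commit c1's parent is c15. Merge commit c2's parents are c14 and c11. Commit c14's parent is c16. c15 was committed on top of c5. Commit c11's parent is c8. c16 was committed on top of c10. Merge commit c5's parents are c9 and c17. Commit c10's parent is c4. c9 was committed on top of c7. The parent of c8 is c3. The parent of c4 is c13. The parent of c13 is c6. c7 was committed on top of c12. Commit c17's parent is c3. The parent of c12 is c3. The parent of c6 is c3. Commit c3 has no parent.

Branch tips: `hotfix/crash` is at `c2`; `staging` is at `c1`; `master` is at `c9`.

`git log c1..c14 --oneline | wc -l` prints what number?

Reachable from c14: {c10, c13, c14, c16, c3, c4, c6}.
Reachable from c1: {c1, c12, c15, c17, c3, c5, c7, c9}.
In c14's history but not c1's: {c10, c13, c14, c16, c4, c6} — 6 commits.

6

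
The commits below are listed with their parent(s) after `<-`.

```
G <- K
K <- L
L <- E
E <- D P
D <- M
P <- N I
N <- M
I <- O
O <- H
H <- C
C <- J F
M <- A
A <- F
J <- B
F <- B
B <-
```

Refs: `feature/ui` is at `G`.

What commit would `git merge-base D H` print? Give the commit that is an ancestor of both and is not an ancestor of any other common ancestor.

Ancestors of D: {A, B, D, F, M}.
Ancestors of H: {B, C, F, H, J}.
Common ancestors: {B, F}.
Among these, F is not an ancestor of any other common ancestor — it is the merge base.

F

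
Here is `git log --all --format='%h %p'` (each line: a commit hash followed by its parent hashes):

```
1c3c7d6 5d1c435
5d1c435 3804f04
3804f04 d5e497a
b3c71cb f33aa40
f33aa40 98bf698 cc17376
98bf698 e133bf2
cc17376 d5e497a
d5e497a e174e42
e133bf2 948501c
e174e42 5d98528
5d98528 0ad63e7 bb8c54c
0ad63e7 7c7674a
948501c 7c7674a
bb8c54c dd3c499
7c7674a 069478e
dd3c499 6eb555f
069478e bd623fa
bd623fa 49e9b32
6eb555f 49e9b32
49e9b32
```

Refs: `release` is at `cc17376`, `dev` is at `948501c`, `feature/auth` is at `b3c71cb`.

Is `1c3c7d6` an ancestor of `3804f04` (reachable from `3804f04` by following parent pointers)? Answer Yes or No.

Ancestors of 3804f04: {069478e, 0ad63e7, 3804f04, 49e9b32, 5d98528, 6eb555f, 7c7674a, bb8c54c, bd623fa, d5e497a, dd3c499, e174e42}.
1c3c7d6 is not in that set, so it is not an ancestor of 3804f04.

No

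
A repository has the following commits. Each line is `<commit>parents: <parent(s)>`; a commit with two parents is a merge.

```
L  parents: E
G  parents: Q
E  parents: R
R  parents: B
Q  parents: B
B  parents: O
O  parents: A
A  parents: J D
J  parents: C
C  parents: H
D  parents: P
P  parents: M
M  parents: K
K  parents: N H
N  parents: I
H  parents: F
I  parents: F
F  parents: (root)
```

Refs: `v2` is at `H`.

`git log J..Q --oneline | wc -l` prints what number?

10

Reachable from Q: {A, B, C, D, F, H, I, J, K, M, N, O, P, Q}.
Reachable from J: {C, F, H, J}.
In Q's history but not J's: {A, B, D, I, K, M, N, O, P, Q} — 10 commits.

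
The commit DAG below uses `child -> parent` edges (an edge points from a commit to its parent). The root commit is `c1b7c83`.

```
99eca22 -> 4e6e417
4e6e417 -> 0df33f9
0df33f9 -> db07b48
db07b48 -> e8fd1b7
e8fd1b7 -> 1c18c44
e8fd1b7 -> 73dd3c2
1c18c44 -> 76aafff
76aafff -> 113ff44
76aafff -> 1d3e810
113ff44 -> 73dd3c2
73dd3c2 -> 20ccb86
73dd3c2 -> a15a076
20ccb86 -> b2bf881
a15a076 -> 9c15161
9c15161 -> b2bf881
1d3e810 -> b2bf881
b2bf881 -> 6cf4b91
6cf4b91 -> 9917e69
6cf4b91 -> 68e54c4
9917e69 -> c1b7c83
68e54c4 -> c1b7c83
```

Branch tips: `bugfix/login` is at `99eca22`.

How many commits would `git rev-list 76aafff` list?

Walking parent pointers from 76aafff: reachable set = {113ff44, 1d3e810, 20ccb86, 68e54c4, 6cf4b91, 73dd3c2, 76aafff, 9917e69, 9c15161, a15a076, b2bf881, c1b7c83}.
That is 12 commits.

12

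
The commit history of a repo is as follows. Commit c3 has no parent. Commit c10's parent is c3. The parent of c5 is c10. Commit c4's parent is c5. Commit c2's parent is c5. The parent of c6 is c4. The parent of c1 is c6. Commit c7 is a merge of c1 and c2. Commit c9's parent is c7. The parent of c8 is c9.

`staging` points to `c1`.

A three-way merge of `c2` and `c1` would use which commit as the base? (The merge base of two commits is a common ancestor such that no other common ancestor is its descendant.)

Ancestors of c2: {c10, c2, c3, c5}.
Ancestors of c1: {c1, c10, c3, c4, c5, c6}.
Common ancestors: {c10, c3, c5}.
Among these, c5 is not an ancestor of any other common ancestor — it is the merge base.

c5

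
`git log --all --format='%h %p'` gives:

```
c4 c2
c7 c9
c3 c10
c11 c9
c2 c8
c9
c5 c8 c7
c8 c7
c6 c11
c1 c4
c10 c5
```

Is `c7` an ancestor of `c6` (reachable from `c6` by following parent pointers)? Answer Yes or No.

Ancestors of c6: {c11, c6, c9}.
c7 is not in that set, so it is not an ancestor of c6.

No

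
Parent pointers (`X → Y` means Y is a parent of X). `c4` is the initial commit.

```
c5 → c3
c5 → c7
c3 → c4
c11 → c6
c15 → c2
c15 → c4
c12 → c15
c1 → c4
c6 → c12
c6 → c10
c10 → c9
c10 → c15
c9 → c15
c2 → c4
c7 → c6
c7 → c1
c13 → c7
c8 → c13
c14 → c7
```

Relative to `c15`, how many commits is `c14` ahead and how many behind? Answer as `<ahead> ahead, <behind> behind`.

Reachable from c14: {c1, c10, c12, c14, c15, c2, c4, c6, c7, c9}.
Reachable from c15: {c15, c2, c4}.
Only in c14's history (ahead): {c1, c10, c12, c14, c6, c7, c9} — 7.
Only in c15's history (behind): {} — 0.

7 ahead, 0 behind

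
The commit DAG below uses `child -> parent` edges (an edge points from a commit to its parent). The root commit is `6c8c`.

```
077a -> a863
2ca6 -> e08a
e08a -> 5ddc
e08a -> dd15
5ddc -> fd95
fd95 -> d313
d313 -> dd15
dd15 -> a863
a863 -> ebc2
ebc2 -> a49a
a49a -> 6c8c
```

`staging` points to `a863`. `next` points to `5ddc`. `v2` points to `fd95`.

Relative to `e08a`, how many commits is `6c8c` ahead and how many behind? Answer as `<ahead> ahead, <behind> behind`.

Reachable from 6c8c: {6c8c}.
Reachable from e08a: {5ddc, 6c8c, a49a, a863, d313, dd15, e08a, ebc2, fd95}.
Only in 6c8c's history (ahead): {} — 0.
Only in e08a's history (behind): {5ddc, a49a, a863, d313, dd15, e08a, ebc2, fd95} — 8.

0 ahead, 8 behind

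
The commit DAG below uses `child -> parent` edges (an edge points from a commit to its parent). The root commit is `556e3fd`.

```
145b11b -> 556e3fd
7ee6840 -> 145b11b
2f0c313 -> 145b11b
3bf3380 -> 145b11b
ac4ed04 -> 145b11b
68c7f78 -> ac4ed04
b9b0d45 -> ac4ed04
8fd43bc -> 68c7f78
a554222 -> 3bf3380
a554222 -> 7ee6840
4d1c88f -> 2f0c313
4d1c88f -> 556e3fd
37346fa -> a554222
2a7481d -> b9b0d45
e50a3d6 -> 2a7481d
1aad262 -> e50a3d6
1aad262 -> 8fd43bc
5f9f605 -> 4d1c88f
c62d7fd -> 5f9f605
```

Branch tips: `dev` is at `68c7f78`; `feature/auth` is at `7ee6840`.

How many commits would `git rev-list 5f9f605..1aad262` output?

7

Reachable from 1aad262: {145b11b, 1aad262, 2a7481d, 556e3fd, 68c7f78, 8fd43bc, ac4ed04, b9b0d45, e50a3d6}.
Reachable from 5f9f605: {145b11b, 2f0c313, 4d1c88f, 556e3fd, 5f9f605}.
In 1aad262's history but not 5f9f605's: {1aad262, 2a7481d, 68c7f78, 8fd43bc, ac4ed04, b9b0d45, e50a3d6} — 7 commits.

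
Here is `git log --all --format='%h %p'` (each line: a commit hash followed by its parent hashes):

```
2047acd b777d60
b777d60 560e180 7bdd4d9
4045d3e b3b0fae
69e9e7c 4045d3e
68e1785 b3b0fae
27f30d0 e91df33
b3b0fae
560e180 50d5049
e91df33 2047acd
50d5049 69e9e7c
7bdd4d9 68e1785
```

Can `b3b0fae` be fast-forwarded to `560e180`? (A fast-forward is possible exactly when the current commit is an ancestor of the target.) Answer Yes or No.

Yes

A fast-forward from b3b0fae to 560e180 is possible iff b3b0fae is an ancestor of 560e180.
Ancestors of 560e180: {4045d3e, 50d5049, 560e180, 69e9e7c, b3b0fae}.
b3b0fae is among them, so fast-forward is possible.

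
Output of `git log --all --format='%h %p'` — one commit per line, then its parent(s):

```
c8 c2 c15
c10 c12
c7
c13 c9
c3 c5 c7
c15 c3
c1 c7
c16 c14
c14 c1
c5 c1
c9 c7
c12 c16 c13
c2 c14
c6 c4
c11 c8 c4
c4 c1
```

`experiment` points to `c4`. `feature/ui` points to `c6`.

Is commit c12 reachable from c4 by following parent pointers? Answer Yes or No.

No

Ancestors of c4: {c1, c4, c7}.
c12 is not in that set, so it is not an ancestor of c4.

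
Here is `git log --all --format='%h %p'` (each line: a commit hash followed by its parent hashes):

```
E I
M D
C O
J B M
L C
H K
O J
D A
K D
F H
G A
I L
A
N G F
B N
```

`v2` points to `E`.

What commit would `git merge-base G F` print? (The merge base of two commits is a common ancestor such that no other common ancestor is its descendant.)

A

Ancestors of G: {A, G}.
Ancestors of F: {A, D, F, H, K}.
Common ancestors: {A}.
The only common ancestor is A, so it is the merge base.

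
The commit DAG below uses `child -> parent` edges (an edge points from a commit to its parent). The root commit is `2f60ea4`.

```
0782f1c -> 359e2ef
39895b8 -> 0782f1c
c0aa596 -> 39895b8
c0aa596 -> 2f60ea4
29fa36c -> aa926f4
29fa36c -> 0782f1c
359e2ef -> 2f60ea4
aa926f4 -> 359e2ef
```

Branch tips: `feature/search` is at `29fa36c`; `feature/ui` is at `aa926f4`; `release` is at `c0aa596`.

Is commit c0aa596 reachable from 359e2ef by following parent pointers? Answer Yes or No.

Ancestors of 359e2ef: {2f60ea4, 359e2ef}.
c0aa596 is not in that set, so it is not an ancestor of 359e2ef.

No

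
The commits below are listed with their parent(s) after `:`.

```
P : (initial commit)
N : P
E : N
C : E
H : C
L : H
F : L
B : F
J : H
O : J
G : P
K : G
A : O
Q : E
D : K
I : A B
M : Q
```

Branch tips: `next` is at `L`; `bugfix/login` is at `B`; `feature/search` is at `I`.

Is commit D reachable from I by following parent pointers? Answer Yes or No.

Ancestors of I: {A, B, C, E, F, H, I, J, L, N, O, P}.
D is not in that set, so it is not an ancestor of I.

No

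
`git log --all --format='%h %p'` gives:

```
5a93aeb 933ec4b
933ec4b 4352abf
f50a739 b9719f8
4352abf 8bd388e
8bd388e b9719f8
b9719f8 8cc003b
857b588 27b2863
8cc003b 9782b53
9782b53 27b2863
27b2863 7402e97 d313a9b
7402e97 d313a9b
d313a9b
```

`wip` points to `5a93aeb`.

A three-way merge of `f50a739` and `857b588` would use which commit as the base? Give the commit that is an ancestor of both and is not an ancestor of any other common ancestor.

27b2863

Ancestors of f50a739: {27b2863, 7402e97, 8cc003b, 9782b53, b9719f8, d313a9b, f50a739}.
Ancestors of 857b588: {27b2863, 7402e97, 857b588, d313a9b}.
Common ancestors: {27b2863, 7402e97, d313a9b}.
Among these, 27b2863 is not an ancestor of any other common ancestor — it is the merge base.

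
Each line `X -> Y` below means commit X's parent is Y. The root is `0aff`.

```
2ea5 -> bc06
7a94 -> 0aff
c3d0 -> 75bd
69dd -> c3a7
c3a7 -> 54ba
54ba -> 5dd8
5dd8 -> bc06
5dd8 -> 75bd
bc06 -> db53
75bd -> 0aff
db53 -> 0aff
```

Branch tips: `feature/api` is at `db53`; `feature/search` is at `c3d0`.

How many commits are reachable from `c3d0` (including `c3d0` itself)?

Walking parent pointers from c3d0: reachable set = {0aff, 75bd, c3d0}.
That is 3 commits.

3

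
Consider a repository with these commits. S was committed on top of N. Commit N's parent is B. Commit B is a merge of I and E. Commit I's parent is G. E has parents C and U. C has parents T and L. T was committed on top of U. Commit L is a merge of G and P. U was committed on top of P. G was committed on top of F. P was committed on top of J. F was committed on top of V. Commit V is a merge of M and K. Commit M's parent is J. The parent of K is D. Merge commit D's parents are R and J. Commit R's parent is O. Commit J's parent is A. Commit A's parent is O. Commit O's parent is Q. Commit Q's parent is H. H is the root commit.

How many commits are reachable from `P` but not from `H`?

5

Reachable from P: {A, H, J, O, P, Q}.
Reachable from H: {H}.
In P's history but not H's: {A, J, O, P, Q} — 5 commits.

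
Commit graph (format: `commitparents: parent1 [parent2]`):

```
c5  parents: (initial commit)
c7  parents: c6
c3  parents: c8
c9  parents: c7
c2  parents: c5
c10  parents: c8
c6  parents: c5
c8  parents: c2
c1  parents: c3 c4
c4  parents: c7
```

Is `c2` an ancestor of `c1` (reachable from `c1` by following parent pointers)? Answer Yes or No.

Ancestors of c1 (commits reachable by following parents): {c1, c2, c3, c4, c5, c6, c7, c8}.
c2 is in that set, so it is an ancestor of c1.

Yes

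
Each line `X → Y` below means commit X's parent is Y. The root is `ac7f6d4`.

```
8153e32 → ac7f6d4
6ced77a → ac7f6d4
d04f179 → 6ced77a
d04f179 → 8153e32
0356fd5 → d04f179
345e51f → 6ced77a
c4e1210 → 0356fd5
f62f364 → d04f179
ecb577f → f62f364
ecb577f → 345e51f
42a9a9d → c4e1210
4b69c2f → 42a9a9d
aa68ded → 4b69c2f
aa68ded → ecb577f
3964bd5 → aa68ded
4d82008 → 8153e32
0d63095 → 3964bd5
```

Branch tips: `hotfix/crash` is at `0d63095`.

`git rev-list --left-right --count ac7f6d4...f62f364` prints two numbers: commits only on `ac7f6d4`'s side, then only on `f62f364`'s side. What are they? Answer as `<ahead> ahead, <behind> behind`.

Reachable from ac7f6d4: {ac7f6d4}.
Reachable from f62f364: {6ced77a, 8153e32, ac7f6d4, d04f179, f62f364}.
Only in ac7f6d4's history (ahead): {} — 0.
Only in f62f364's history (behind): {6ced77a, 8153e32, d04f179, f62f364} — 4.

0 ahead, 4 behind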